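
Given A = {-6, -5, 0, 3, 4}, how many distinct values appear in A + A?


A + A = {a + a' : a, a' ∈ A}; |A| = 5.
General bounds: 2|A| - 1 ≤ |A + A| ≤ |A|(|A|+1)/2, i.e. 9 ≤ |A + A| ≤ 15.
Lower bound 2|A|-1 is attained iff A is an arithmetic progression.
Enumerate sums a + a' for a ≤ a' (symmetric, so this suffices):
a = -6: -6+-6=-12, -6+-5=-11, -6+0=-6, -6+3=-3, -6+4=-2
a = -5: -5+-5=-10, -5+0=-5, -5+3=-2, -5+4=-1
a = 0: 0+0=0, 0+3=3, 0+4=4
a = 3: 3+3=6, 3+4=7
a = 4: 4+4=8
Distinct sums: {-12, -11, -10, -6, -5, -3, -2, -1, 0, 3, 4, 6, 7, 8}
|A + A| = 14

|A + A| = 14


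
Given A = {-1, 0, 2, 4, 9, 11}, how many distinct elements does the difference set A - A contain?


A - A = {a - a' : a, a' ∈ A}; |A| = 6.
Bounds: 2|A|-1 ≤ |A - A| ≤ |A|² - |A| + 1, i.e. 11 ≤ |A - A| ≤ 31.
Note: 0 ∈ A - A always (from a - a). The set is symmetric: if d ∈ A - A then -d ∈ A - A.
Enumerate nonzero differences d = a - a' with a > a' (then include -d):
Positive differences: {1, 2, 3, 4, 5, 7, 9, 10, 11, 12}
Full difference set: {0} ∪ (positive diffs) ∪ (negative diffs).
|A - A| = 1 + 2·10 = 21 (matches direct enumeration: 21).

|A - A| = 21


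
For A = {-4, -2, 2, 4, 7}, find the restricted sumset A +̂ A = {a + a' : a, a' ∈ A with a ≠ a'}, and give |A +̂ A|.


Restricted sumset: A +̂ A = {a + a' : a ∈ A, a' ∈ A, a ≠ a'}.
Equivalently, take A + A and drop any sum 2a that is achievable ONLY as a + a for a ∈ A (i.e. sums representable only with equal summands).
Enumerate pairs (a, a') with a < a' (symmetric, so each unordered pair gives one sum; this covers all a ≠ a'):
  -4 + -2 = -6
  -4 + 2 = -2
  -4 + 4 = 0
  -4 + 7 = 3
  -2 + 2 = 0
  -2 + 4 = 2
  -2 + 7 = 5
  2 + 4 = 6
  2 + 7 = 9
  4 + 7 = 11
Collected distinct sums: {-6, -2, 0, 2, 3, 5, 6, 9, 11}
|A +̂ A| = 9
(Reference bound: |A +̂ A| ≥ 2|A| - 3 for |A| ≥ 2, with |A| = 5 giving ≥ 7.)

|A +̂ A| = 9


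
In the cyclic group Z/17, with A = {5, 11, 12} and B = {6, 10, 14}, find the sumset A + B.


Work in Z/17Z: reduce every sum a + b modulo 17.
Enumerate all 9 pairs:
a = 5: 5+6=11, 5+10=15, 5+14=2
a = 11: 11+6=0, 11+10=4, 11+14=8
a = 12: 12+6=1, 12+10=5, 12+14=9
Distinct residues collected: {0, 1, 2, 4, 5, 8, 9, 11, 15}
|A + B| = 9 (out of 17 total residues).

A + B = {0, 1, 2, 4, 5, 8, 9, 11, 15}


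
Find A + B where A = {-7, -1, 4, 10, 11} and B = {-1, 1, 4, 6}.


A + B = {a + b : a ∈ A, b ∈ B}.
Enumerate all |A|·|B| = 5·4 = 20 pairs (a, b) and collect distinct sums.
a = -7: -7+-1=-8, -7+1=-6, -7+4=-3, -7+6=-1
a = -1: -1+-1=-2, -1+1=0, -1+4=3, -1+6=5
a = 4: 4+-1=3, 4+1=5, 4+4=8, 4+6=10
a = 10: 10+-1=9, 10+1=11, 10+4=14, 10+6=16
a = 11: 11+-1=10, 11+1=12, 11+4=15, 11+6=17
Collecting distinct sums: A + B = {-8, -6, -3, -2, -1, 0, 3, 5, 8, 9, 10, 11, 12, 14, 15, 16, 17}
|A + B| = 17

A + B = {-8, -6, -3, -2, -1, 0, 3, 5, 8, 9, 10, 11, 12, 14, 15, 16, 17}


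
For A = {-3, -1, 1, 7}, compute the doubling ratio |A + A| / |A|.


|A| = 4.
Compute A + A by enumerating all 16 pairs.
A + A = {-6, -4, -2, 0, 2, 4, 6, 8, 14}, so |A + A| = 9.
K = |A + A| / |A| = 9/4 (already in lowest terms) ≈ 2.2500.
Reference: AP of size 4 gives K = 7/4 ≈ 1.7500; a fully generic set of size 4 gives K ≈ 2.5000.

|A| = 4, |A + A| = 9, K = 9/4.


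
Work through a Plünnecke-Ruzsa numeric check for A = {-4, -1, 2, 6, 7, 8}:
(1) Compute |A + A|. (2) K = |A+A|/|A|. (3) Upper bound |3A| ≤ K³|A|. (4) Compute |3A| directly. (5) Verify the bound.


|A| = 6.
Step 1: Compute A + A by enumerating all 36 pairs.
A + A = {-8, -5, -2, 1, 2, 3, 4, 5, 6, 7, 8, 9, 10, 12, 13, 14, 15, 16}, so |A + A| = 18.
Step 2: Doubling constant K = |A + A|/|A| = 18/6 = 18/6 ≈ 3.0000.
Step 3: Plünnecke-Ruzsa gives |3A| ≤ K³·|A| = (3.0000)³ · 6 ≈ 162.0000.
Step 4: Compute 3A = A + A + A directly by enumerating all triples (a,b,c) ∈ A³; |3A| = 31.
Step 5: Check 31 ≤ 162.0000? Yes ✓.

K = 18/6, Plünnecke-Ruzsa bound K³|A| ≈ 162.0000, |3A| = 31, inequality holds.


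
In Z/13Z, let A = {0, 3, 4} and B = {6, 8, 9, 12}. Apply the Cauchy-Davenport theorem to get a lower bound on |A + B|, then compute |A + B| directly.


Cauchy-Davenport: |A + B| ≥ min(p, |A| + |B| - 1) for A, B nonempty in Z/pZ.
|A| = 3, |B| = 4, p = 13.
CD lower bound = min(13, 3 + 4 - 1) = min(13, 6) = 6.
Compute A + B mod 13 directly:
a = 0: 0+6=6, 0+8=8, 0+9=9, 0+12=12
a = 3: 3+6=9, 3+8=11, 3+9=12, 3+12=2
a = 4: 4+6=10, 4+8=12, 4+9=0, 4+12=3
A + B = {0, 2, 3, 6, 8, 9, 10, 11, 12}, so |A + B| = 9.
Verify: 9 ≥ 6? Yes ✓.

CD lower bound = 6, actual |A + B| = 9.


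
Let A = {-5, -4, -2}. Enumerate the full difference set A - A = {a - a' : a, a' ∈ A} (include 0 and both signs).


A - A = {a - a' : a, a' ∈ A}.
Compute a - a' for each ordered pair (a, a'):
a = -5: -5--5=0, -5--4=-1, -5--2=-3
a = -4: -4--5=1, -4--4=0, -4--2=-2
a = -2: -2--5=3, -2--4=2, -2--2=0
Collecting distinct values (and noting 0 appears from a-a):
A - A = {-3, -2, -1, 0, 1, 2, 3}
|A - A| = 7

A - A = {-3, -2, -1, 0, 1, 2, 3}


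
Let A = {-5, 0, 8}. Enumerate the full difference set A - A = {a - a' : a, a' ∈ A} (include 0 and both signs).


A - A = {a - a' : a, a' ∈ A}.
Compute a - a' for each ordered pair (a, a'):
a = -5: -5--5=0, -5-0=-5, -5-8=-13
a = 0: 0--5=5, 0-0=0, 0-8=-8
a = 8: 8--5=13, 8-0=8, 8-8=0
Collecting distinct values (and noting 0 appears from a-a):
A - A = {-13, -8, -5, 0, 5, 8, 13}
|A - A| = 7

A - A = {-13, -8, -5, 0, 5, 8, 13}


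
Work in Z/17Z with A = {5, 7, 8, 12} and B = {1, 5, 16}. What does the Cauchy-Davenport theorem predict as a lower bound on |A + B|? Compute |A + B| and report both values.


Cauchy-Davenport: |A + B| ≥ min(p, |A| + |B| - 1) for A, B nonempty in Z/pZ.
|A| = 4, |B| = 3, p = 17.
CD lower bound = min(17, 4 + 3 - 1) = min(17, 6) = 6.
Compute A + B mod 17 directly:
a = 5: 5+1=6, 5+5=10, 5+16=4
a = 7: 7+1=8, 7+5=12, 7+16=6
a = 8: 8+1=9, 8+5=13, 8+16=7
a = 12: 12+1=13, 12+5=0, 12+16=11
A + B = {0, 4, 6, 7, 8, 9, 10, 11, 12, 13}, so |A + B| = 10.
Verify: 10 ≥ 6? Yes ✓.

CD lower bound = 6, actual |A + B| = 10.


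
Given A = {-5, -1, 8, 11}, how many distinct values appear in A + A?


A + A = {a + a' : a, a' ∈ A}; |A| = 4.
General bounds: 2|A| - 1 ≤ |A + A| ≤ |A|(|A|+1)/2, i.e. 7 ≤ |A + A| ≤ 10.
Lower bound 2|A|-1 is attained iff A is an arithmetic progression.
Enumerate sums a + a' for a ≤ a' (symmetric, so this suffices):
a = -5: -5+-5=-10, -5+-1=-6, -5+8=3, -5+11=6
a = -1: -1+-1=-2, -1+8=7, -1+11=10
a = 8: 8+8=16, 8+11=19
a = 11: 11+11=22
Distinct sums: {-10, -6, -2, 3, 6, 7, 10, 16, 19, 22}
|A + A| = 10

|A + A| = 10


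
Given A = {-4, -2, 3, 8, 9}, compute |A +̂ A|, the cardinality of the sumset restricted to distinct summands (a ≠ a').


Restricted sumset: A +̂ A = {a + a' : a ∈ A, a' ∈ A, a ≠ a'}.
Equivalently, take A + A and drop any sum 2a that is achievable ONLY as a + a for a ∈ A (i.e. sums representable only with equal summands).
Enumerate pairs (a, a') with a < a' (symmetric, so each unordered pair gives one sum; this covers all a ≠ a'):
  -4 + -2 = -6
  -4 + 3 = -1
  -4 + 8 = 4
  -4 + 9 = 5
  -2 + 3 = 1
  -2 + 8 = 6
  -2 + 9 = 7
  3 + 8 = 11
  3 + 9 = 12
  8 + 9 = 17
Collected distinct sums: {-6, -1, 1, 4, 5, 6, 7, 11, 12, 17}
|A +̂ A| = 10
(Reference bound: |A +̂ A| ≥ 2|A| - 3 for |A| ≥ 2, with |A| = 5 giving ≥ 7.)

|A +̂ A| = 10


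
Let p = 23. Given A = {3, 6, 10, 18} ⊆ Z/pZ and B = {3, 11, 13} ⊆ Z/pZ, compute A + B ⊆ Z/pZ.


Work in Z/23Z: reduce every sum a + b modulo 23.
Enumerate all 12 pairs:
a = 3: 3+3=6, 3+11=14, 3+13=16
a = 6: 6+3=9, 6+11=17, 6+13=19
a = 10: 10+3=13, 10+11=21, 10+13=0
a = 18: 18+3=21, 18+11=6, 18+13=8
Distinct residues collected: {0, 6, 8, 9, 13, 14, 16, 17, 19, 21}
|A + B| = 10 (out of 23 total residues).

A + B = {0, 6, 8, 9, 13, 14, 16, 17, 19, 21}


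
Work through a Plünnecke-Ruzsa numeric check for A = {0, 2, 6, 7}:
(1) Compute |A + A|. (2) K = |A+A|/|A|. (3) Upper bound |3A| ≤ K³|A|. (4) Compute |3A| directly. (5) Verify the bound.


|A| = 4.
Step 1: Compute A + A by enumerating all 16 pairs.
A + A = {0, 2, 4, 6, 7, 8, 9, 12, 13, 14}, so |A + A| = 10.
Step 2: Doubling constant K = |A + A|/|A| = 10/4 = 10/4 ≈ 2.5000.
Step 3: Plünnecke-Ruzsa gives |3A| ≤ K³·|A| = (2.5000)³ · 4 ≈ 62.5000.
Step 4: Compute 3A = A + A + A directly by enumerating all triples (a,b,c) ∈ A³; |3A| = 18.
Step 5: Check 18 ≤ 62.5000? Yes ✓.

K = 10/4, Plünnecke-Ruzsa bound K³|A| ≈ 62.5000, |3A| = 18, inequality holds.


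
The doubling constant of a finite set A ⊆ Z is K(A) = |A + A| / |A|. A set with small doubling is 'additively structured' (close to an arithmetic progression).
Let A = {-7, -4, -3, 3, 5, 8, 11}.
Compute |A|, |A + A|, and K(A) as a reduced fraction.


|A| = 7.
Compute A + A by enumerating all 49 pairs.
A + A = {-14, -11, -10, -8, -7, -6, -4, -2, -1, 0, 1, 2, 4, 5, 6, 7, 8, 10, 11, 13, 14, 16, 19, 22}, so |A + A| = 24.
K = |A + A| / |A| = 24/7 (already in lowest terms) ≈ 3.4286.
Reference: AP of size 7 gives K = 13/7 ≈ 1.8571; a fully generic set of size 7 gives K ≈ 4.0000.

|A| = 7, |A + A| = 24, K = 24/7.


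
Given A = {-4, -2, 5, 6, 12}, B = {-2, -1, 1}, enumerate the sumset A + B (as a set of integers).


A + B = {a + b : a ∈ A, b ∈ B}.
Enumerate all |A|·|B| = 5·3 = 15 pairs (a, b) and collect distinct sums.
a = -4: -4+-2=-6, -4+-1=-5, -4+1=-3
a = -2: -2+-2=-4, -2+-1=-3, -2+1=-1
a = 5: 5+-2=3, 5+-1=4, 5+1=6
a = 6: 6+-2=4, 6+-1=5, 6+1=7
a = 12: 12+-2=10, 12+-1=11, 12+1=13
Collecting distinct sums: A + B = {-6, -5, -4, -3, -1, 3, 4, 5, 6, 7, 10, 11, 13}
|A + B| = 13

A + B = {-6, -5, -4, -3, -1, 3, 4, 5, 6, 7, 10, 11, 13}


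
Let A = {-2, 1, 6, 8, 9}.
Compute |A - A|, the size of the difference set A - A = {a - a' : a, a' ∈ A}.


A - A = {a - a' : a, a' ∈ A}; |A| = 5.
Bounds: 2|A|-1 ≤ |A - A| ≤ |A|² - |A| + 1, i.e. 9 ≤ |A - A| ≤ 21.
Note: 0 ∈ A - A always (from a - a). The set is symmetric: if d ∈ A - A then -d ∈ A - A.
Enumerate nonzero differences d = a - a' with a > a' (then include -d):
Positive differences: {1, 2, 3, 5, 7, 8, 10, 11}
Full difference set: {0} ∪ (positive diffs) ∪ (negative diffs).
|A - A| = 1 + 2·8 = 17 (matches direct enumeration: 17).

|A - A| = 17


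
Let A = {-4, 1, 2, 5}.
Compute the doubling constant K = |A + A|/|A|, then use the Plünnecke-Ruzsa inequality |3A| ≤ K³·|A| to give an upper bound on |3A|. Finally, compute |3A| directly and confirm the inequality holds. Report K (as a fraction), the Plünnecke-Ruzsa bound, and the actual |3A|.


|A| = 4.
Step 1: Compute A + A by enumerating all 16 pairs.
A + A = {-8, -3, -2, 1, 2, 3, 4, 6, 7, 10}, so |A + A| = 10.
Step 2: Doubling constant K = |A + A|/|A| = 10/4 = 10/4 ≈ 2.5000.
Step 3: Plünnecke-Ruzsa gives |3A| ≤ K³·|A| = (2.5000)³ · 4 ≈ 62.5000.
Step 4: Compute 3A = A + A + A directly by enumerating all triples (a,b,c) ∈ A³; |3A| = 18.
Step 5: Check 18 ≤ 62.5000? Yes ✓.

K = 10/4, Plünnecke-Ruzsa bound K³|A| ≈ 62.5000, |3A| = 18, inequality holds.


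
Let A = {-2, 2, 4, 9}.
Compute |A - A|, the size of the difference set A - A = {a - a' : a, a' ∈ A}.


A - A = {a - a' : a, a' ∈ A}; |A| = 4.
Bounds: 2|A|-1 ≤ |A - A| ≤ |A|² - |A| + 1, i.e. 7 ≤ |A - A| ≤ 13.
Note: 0 ∈ A - A always (from a - a). The set is symmetric: if d ∈ A - A then -d ∈ A - A.
Enumerate nonzero differences d = a - a' with a > a' (then include -d):
Positive differences: {2, 4, 5, 6, 7, 11}
Full difference set: {0} ∪ (positive diffs) ∪ (negative diffs).
|A - A| = 1 + 2·6 = 13 (matches direct enumeration: 13).

|A - A| = 13


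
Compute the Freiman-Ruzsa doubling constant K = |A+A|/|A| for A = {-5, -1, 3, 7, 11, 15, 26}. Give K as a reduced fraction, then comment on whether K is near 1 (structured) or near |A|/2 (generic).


|A| = 7.
Compute A + A by enumerating all 49 pairs.
A + A = {-10, -6, -2, 2, 6, 10, 14, 18, 21, 22, 25, 26, 29, 30, 33, 37, 41, 52}, so |A + A| = 18.
K = |A + A| / |A| = 18/7 (already in lowest terms) ≈ 2.5714.
Reference: AP of size 7 gives K = 13/7 ≈ 1.8571; a fully generic set of size 7 gives K ≈ 4.0000.

|A| = 7, |A + A| = 18, K = 18/7.


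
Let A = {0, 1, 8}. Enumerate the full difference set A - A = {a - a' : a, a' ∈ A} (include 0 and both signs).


A - A = {a - a' : a, a' ∈ A}.
Compute a - a' for each ordered pair (a, a'):
a = 0: 0-0=0, 0-1=-1, 0-8=-8
a = 1: 1-0=1, 1-1=0, 1-8=-7
a = 8: 8-0=8, 8-1=7, 8-8=0
Collecting distinct values (and noting 0 appears from a-a):
A - A = {-8, -7, -1, 0, 1, 7, 8}
|A - A| = 7

A - A = {-8, -7, -1, 0, 1, 7, 8}


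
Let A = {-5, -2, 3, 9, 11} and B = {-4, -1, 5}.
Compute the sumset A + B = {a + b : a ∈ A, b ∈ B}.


A + B = {a + b : a ∈ A, b ∈ B}.
Enumerate all |A|·|B| = 5·3 = 15 pairs (a, b) and collect distinct sums.
a = -5: -5+-4=-9, -5+-1=-6, -5+5=0
a = -2: -2+-4=-6, -2+-1=-3, -2+5=3
a = 3: 3+-4=-1, 3+-1=2, 3+5=8
a = 9: 9+-4=5, 9+-1=8, 9+5=14
a = 11: 11+-4=7, 11+-1=10, 11+5=16
Collecting distinct sums: A + B = {-9, -6, -3, -1, 0, 2, 3, 5, 7, 8, 10, 14, 16}
|A + B| = 13

A + B = {-9, -6, -3, -1, 0, 2, 3, 5, 7, 8, 10, 14, 16}


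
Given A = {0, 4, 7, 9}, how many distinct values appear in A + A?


A + A = {a + a' : a, a' ∈ A}; |A| = 4.
General bounds: 2|A| - 1 ≤ |A + A| ≤ |A|(|A|+1)/2, i.e. 7 ≤ |A + A| ≤ 10.
Lower bound 2|A|-1 is attained iff A is an arithmetic progression.
Enumerate sums a + a' for a ≤ a' (symmetric, so this suffices):
a = 0: 0+0=0, 0+4=4, 0+7=7, 0+9=9
a = 4: 4+4=8, 4+7=11, 4+9=13
a = 7: 7+7=14, 7+9=16
a = 9: 9+9=18
Distinct sums: {0, 4, 7, 8, 9, 11, 13, 14, 16, 18}
|A + A| = 10

|A + A| = 10


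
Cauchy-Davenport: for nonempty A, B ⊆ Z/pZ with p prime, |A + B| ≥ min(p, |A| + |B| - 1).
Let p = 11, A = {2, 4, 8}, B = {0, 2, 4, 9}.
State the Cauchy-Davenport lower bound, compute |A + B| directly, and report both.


Cauchy-Davenport: |A + B| ≥ min(p, |A| + |B| - 1) for A, B nonempty in Z/pZ.
|A| = 3, |B| = 4, p = 11.
CD lower bound = min(11, 3 + 4 - 1) = min(11, 6) = 6.
Compute A + B mod 11 directly:
a = 2: 2+0=2, 2+2=4, 2+4=6, 2+9=0
a = 4: 4+0=4, 4+2=6, 4+4=8, 4+9=2
a = 8: 8+0=8, 8+2=10, 8+4=1, 8+9=6
A + B = {0, 1, 2, 4, 6, 8, 10}, so |A + B| = 7.
Verify: 7 ≥ 6? Yes ✓.

CD lower bound = 6, actual |A + B| = 7.


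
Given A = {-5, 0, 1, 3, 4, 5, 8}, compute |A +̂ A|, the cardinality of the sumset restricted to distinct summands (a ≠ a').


Restricted sumset: A +̂ A = {a + a' : a ∈ A, a' ∈ A, a ≠ a'}.
Equivalently, take A + A and drop any sum 2a that is achievable ONLY as a + a for a ∈ A (i.e. sums representable only with equal summands).
Enumerate pairs (a, a') with a < a' (symmetric, so each unordered pair gives one sum; this covers all a ≠ a'):
  -5 + 0 = -5
  -5 + 1 = -4
  -5 + 3 = -2
  -5 + 4 = -1
  -5 + 5 = 0
  -5 + 8 = 3
  0 + 1 = 1
  0 + 3 = 3
  0 + 4 = 4
  0 + 5 = 5
  0 + 8 = 8
  1 + 3 = 4
  1 + 4 = 5
  1 + 5 = 6
  1 + 8 = 9
  3 + 4 = 7
  3 + 5 = 8
  3 + 8 = 11
  4 + 5 = 9
  4 + 8 = 12
  5 + 8 = 13
Collected distinct sums: {-5, -4, -2, -1, 0, 1, 3, 4, 5, 6, 7, 8, 9, 11, 12, 13}
|A +̂ A| = 16
(Reference bound: |A +̂ A| ≥ 2|A| - 3 for |A| ≥ 2, with |A| = 7 giving ≥ 11.)

|A +̂ A| = 16


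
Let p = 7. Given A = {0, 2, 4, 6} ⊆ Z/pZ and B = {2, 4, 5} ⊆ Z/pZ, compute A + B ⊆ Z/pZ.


Work in Z/7Z: reduce every sum a + b modulo 7.
Enumerate all 12 pairs:
a = 0: 0+2=2, 0+4=4, 0+5=5
a = 2: 2+2=4, 2+4=6, 2+5=0
a = 4: 4+2=6, 4+4=1, 4+5=2
a = 6: 6+2=1, 6+4=3, 6+5=4
Distinct residues collected: {0, 1, 2, 3, 4, 5, 6}
|A + B| = 7 (out of 7 total residues).

A + B = {0, 1, 2, 3, 4, 5, 6}


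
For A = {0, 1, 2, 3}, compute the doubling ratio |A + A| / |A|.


|A| = 4.
Compute A + A by enumerating all 16 pairs.
A + A = {0, 1, 2, 3, 4, 5, 6}, so |A + A| = 7.
K = |A + A| / |A| = 7/4 (already in lowest terms) ≈ 1.7500.
Reference: AP of size 4 gives K = 7/4 ≈ 1.7500; a fully generic set of size 4 gives K ≈ 2.5000.

|A| = 4, |A + A| = 7, K = 7/4.


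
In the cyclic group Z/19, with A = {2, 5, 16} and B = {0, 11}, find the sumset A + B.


Work in Z/19Z: reduce every sum a + b modulo 19.
Enumerate all 6 pairs:
a = 2: 2+0=2, 2+11=13
a = 5: 5+0=5, 5+11=16
a = 16: 16+0=16, 16+11=8
Distinct residues collected: {2, 5, 8, 13, 16}
|A + B| = 5 (out of 19 total residues).

A + B = {2, 5, 8, 13, 16}


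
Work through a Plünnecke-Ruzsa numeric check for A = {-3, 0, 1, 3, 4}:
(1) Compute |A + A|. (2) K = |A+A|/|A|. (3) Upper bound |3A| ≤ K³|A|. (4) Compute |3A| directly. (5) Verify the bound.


|A| = 5.
Step 1: Compute A + A by enumerating all 25 pairs.
A + A = {-6, -3, -2, 0, 1, 2, 3, 4, 5, 6, 7, 8}, so |A + A| = 12.
Step 2: Doubling constant K = |A + A|/|A| = 12/5 = 12/5 ≈ 2.4000.
Step 3: Plünnecke-Ruzsa gives |3A| ≤ K³·|A| = (2.4000)³ · 5 ≈ 69.1200.
Step 4: Compute 3A = A + A + A directly by enumerating all triples (a,b,c) ∈ A³; |3A| = 19.
Step 5: Check 19 ≤ 69.1200? Yes ✓.

K = 12/5, Plünnecke-Ruzsa bound K³|A| ≈ 69.1200, |3A| = 19, inequality holds.


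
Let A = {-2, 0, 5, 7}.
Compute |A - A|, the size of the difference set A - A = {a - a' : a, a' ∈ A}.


A - A = {a - a' : a, a' ∈ A}; |A| = 4.
Bounds: 2|A|-1 ≤ |A - A| ≤ |A|² - |A| + 1, i.e. 7 ≤ |A - A| ≤ 13.
Note: 0 ∈ A - A always (from a - a). The set is symmetric: if d ∈ A - A then -d ∈ A - A.
Enumerate nonzero differences d = a - a' with a > a' (then include -d):
Positive differences: {2, 5, 7, 9}
Full difference set: {0} ∪ (positive diffs) ∪ (negative diffs).
|A - A| = 1 + 2·4 = 9 (matches direct enumeration: 9).

|A - A| = 9


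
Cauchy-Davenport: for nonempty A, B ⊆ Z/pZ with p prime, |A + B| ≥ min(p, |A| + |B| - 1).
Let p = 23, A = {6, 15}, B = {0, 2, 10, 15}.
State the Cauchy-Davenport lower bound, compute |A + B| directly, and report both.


Cauchy-Davenport: |A + B| ≥ min(p, |A| + |B| - 1) for A, B nonempty in Z/pZ.
|A| = 2, |B| = 4, p = 23.
CD lower bound = min(23, 2 + 4 - 1) = min(23, 5) = 5.
Compute A + B mod 23 directly:
a = 6: 6+0=6, 6+2=8, 6+10=16, 6+15=21
a = 15: 15+0=15, 15+2=17, 15+10=2, 15+15=7
A + B = {2, 6, 7, 8, 15, 16, 17, 21}, so |A + B| = 8.
Verify: 8 ≥ 5? Yes ✓.

CD lower bound = 5, actual |A + B| = 8.


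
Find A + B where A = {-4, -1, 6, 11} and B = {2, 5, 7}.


A + B = {a + b : a ∈ A, b ∈ B}.
Enumerate all |A|·|B| = 4·3 = 12 pairs (a, b) and collect distinct sums.
a = -4: -4+2=-2, -4+5=1, -4+7=3
a = -1: -1+2=1, -1+5=4, -1+7=6
a = 6: 6+2=8, 6+5=11, 6+7=13
a = 11: 11+2=13, 11+5=16, 11+7=18
Collecting distinct sums: A + B = {-2, 1, 3, 4, 6, 8, 11, 13, 16, 18}
|A + B| = 10

A + B = {-2, 1, 3, 4, 6, 8, 11, 13, 16, 18}


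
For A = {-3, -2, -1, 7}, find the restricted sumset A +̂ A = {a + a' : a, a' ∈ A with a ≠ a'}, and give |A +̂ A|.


Restricted sumset: A +̂ A = {a + a' : a ∈ A, a' ∈ A, a ≠ a'}.
Equivalently, take A + A and drop any sum 2a that is achievable ONLY as a + a for a ∈ A (i.e. sums representable only with equal summands).
Enumerate pairs (a, a') with a < a' (symmetric, so each unordered pair gives one sum; this covers all a ≠ a'):
  -3 + -2 = -5
  -3 + -1 = -4
  -3 + 7 = 4
  -2 + -1 = -3
  -2 + 7 = 5
  -1 + 7 = 6
Collected distinct sums: {-5, -4, -3, 4, 5, 6}
|A +̂ A| = 6
(Reference bound: |A +̂ A| ≥ 2|A| - 3 for |A| ≥ 2, with |A| = 4 giving ≥ 5.)

|A +̂ A| = 6


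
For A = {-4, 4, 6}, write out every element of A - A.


A - A = {a - a' : a, a' ∈ A}.
Compute a - a' for each ordered pair (a, a'):
a = -4: -4--4=0, -4-4=-8, -4-6=-10
a = 4: 4--4=8, 4-4=0, 4-6=-2
a = 6: 6--4=10, 6-4=2, 6-6=0
Collecting distinct values (and noting 0 appears from a-a):
A - A = {-10, -8, -2, 0, 2, 8, 10}
|A - A| = 7

A - A = {-10, -8, -2, 0, 2, 8, 10}


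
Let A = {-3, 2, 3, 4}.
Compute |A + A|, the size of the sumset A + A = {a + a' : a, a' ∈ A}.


A + A = {a + a' : a, a' ∈ A}; |A| = 4.
General bounds: 2|A| - 1 ≤ |A + A| ≤ |A|(|A|+1)/2, i.e. 7 ≤ |A + A| ≤ 10.
Lower bound 2|A|-1 is attained iff A is an arithmetic progression.
Enumerate sums a + a' for a ≤ a' (symmetric, so this suffices):
a = -3: -3+-3=-6, -3+2=-1, -3+3=0, -3+4=1
a = 2: 2+2=4, 2+3=5, 2+4=6
a = 3: 3+3=6, 3+4=7
a = 4: 4+4=8
Distinct sums: {-6, -1, 0, 1, 4, 5, 6, 7, 8}
|A + A| = 9

|A + A| = 9


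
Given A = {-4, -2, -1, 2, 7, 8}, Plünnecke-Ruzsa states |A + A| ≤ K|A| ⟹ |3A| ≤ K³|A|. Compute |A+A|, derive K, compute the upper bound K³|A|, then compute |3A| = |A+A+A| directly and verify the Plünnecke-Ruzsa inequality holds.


|A| = 6.
Step 1: Compute A + A by enumerating all 36 pairs.
A + A = {-8, -6, -5, -4, -3, -2, 0, 1, 3, 4, 5, 6, 7, 9, 10, 14, 15, 16}, so |A + A| = 18.
Step 2: Doubling constant K = |A + A|/|A| = 18/6 = 18/6 ≈ 3.0000.
Step 3: Plünnecke-Ruzsa gives |3A| ≤ K³·|A| = (3.0000)³ · 6 ≈ 162.0000.
Step 4: Compute 3A = A + A + A directly by enumerating all triples (a,b,c) ∈ A³; |3A| = 34.
Step 5: Check 34 ≤ 162.0000? Yes ✓.

K = 18/6, Plünnecke-Ruzsa bound K³|A| ≈ 162.0000, |3A| = 34, inequality holds.


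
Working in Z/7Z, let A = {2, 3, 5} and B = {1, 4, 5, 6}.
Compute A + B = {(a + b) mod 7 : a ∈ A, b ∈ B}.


Work in Z/7Z: reduce every sum a + b modulo 7.
Enumerate all 12 pairs:
a = 2: 2+1=3, 2+4=6, 2+5=0, 2+6=1
a = 3: 3+1=4, 3+4=0, 3+5=1, 3+6=2
a = 5: 5+1=6, 5+4=2, 5+5=3, 5+6=4
Distinct residues collected: {0, 1, 2, 3, 4, 6}
|A + B| = 6 (out of 7 total residues).

A + B = {0, 1, 2, 3, 4, 6}


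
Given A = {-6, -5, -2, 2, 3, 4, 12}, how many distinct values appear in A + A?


A + A = {a + a' : a, a' ∈ A}; |A| = 7.
General bounds: 2|A| - 1 ≤ |A + A| ≤ |A|(|A|+1)/2, i.e. 13 ≤ |A + A| ≤ 28.
Lower bound 2|A|-1 is attained iff A is an arithmetic progression.
Enumerate sums a + a' for a ≤ a' (symmetric, so this suffices):
a = -6: -6+-6=-12, -6+-5=-11, -6+-2=-8, -6+2=-4, -6+3=-3, -6+4=-2, -6+12=6
a = -5: -5+-5=-10, -5+-2=-7, -5+2=-3, -5+3=-2, -5+4=-1, -5+12=7
a = -2: -2+-2=-4, -2+2=0, -2+3=1, -2+4=2, -2+12=10
a = 2: 2+2=4, 2+3=5, 2+4=6, 2+12=14
a = 3: 3+3=6, 3+4=7, 3+12=15
a = 4: 4+4=8, 4+12=16
a = 12: 12+12=24
Distinct sums: {-12, -11, -10, -8, -7, -4, -3, -2, -1, 0, 1, 2, 4, 5, 6, 7, 8, 10, 14, 15, 16, 24}
|A + A| = 22

|A + A| = 22


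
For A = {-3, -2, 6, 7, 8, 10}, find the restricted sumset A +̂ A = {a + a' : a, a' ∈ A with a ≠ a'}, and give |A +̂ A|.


Restricted sumset: A +̂ A = {a + a' : a ∈ A, a' ∈ A, a ≠ a'}.
Equivalently, take A + A and drop any sum 2a that is achievable ONLY as a + a for a ∈ A (i.e. sums representable only with equal summands).
Enumerate pairs (a, a') with a < a' (symmetric, so each unordered pair gives one sum; this covers all a ≠ a'):
  -3 + -2 = -5
  -3 + 6 = 3
  -3 + 7 = 4
  -3 + 8 = 5
  -3 + 10 = 7
  -2 + 6 = 4
  -2 + 7 = 5
  -2 + 8 = 6
  -2 + 10 = 8
  6 + 7 = 13
  6 + 8 = 14
  6 + 10 = 16
  7 + 8 = 15
  7 + 10 = 17
  8 + 10 = 18
Collected distinct sums: {-5, 3, 4, 5, 6, 7, 8, 13, 14, 15, 16, 17, 18}
|A +̂ A| = 13
(Reference bound: |A +̂ A| ≥ 2|A| - 3 for |A| ≥ 2, with |A| = 6 giving ≥ 9.)

|A +̂ A| = 13


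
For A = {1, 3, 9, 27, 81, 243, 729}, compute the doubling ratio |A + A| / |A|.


|A| = 7.
Compute A + A by enumerating all 49 pairs.
A + A = {2, 4, 6, 10, 12, 18, 28, 30, 36, 54, 82, 84, 90, 108, 162, 244, 246, 252, 270, 324, 486, 730, 732, 738, 756, 810, 972, 1458}, so |A + A| = 28.
K = |A + A| / |A| = 28/7 = 4/1 ≈ 4.0000.
Reference: AP of size 7 gives K = 13/7 ≈ 1.8571; a fully generic set of size 7 gives K ≈ 4.0000.

|A| = 7, |A + A| = 28, K = 28/7 = 4/1.


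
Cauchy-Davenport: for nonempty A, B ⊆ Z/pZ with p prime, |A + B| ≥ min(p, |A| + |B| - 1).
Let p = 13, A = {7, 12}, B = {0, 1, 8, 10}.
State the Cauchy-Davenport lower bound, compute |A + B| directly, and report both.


Cauchy-Davenport: |A + B| ≥ min(p, |A| + |B| - 1) for A, B nonempty in Z/pZ.
|A| = 2, |B| = 4, p = 13.
CD lower bound = min(13, 2 + 4 - 1) = min(13, 5) = 5.
Compute A + B mod 13 directly:
a = 7: 7+0=7, 7+1=8, 7+8=2, 7+10=4
a = 12: 12+0=12, 12+1=0, 12+8=7, 12+10=9
A + B = {0, 2, 4, 7, 8, 9, 12}, so |A + B| = 7.
Verify: 7 ≥ 5? Yes ✓.

CD lower bound = 5, actual |A + B| = 7.


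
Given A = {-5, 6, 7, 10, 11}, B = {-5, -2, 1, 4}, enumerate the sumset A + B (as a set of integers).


A + B = {a + b : a ∈ A, b ∈ B}.
Enumerate all |A|·|B| = 5·4 = 20 pairs (a, b) and collect distinct sums.
a = -5: -5+-5=-10, -5+-2=-7, -5+1=-4, -5+4=-1
a = 6: 6+-5=1, 6+-2=4, 6+1=7, 6+4=10
a = 7: 7+-5=2, 7+-2=5, 7+1=8, 7+4=11
a = 10: 10+-5=5, 10+-2=8, 10+1=11, 10+4=14
a = 11: 11+-5=6, 11+-2=9, 11+1=12, 11+4=15
Collecting distinct sums: A + B = {-10, -7, -4, -1, 1, 2, 4, 5, 6, 7, 8, 9, 10, 11, 12, 14, 15}
|A + B| = 17

A + B = {-10, -7, -4, -1, 1, 2, 4, 5, 6, 7, 8, 9, 10, 11, 12, 14, 15}


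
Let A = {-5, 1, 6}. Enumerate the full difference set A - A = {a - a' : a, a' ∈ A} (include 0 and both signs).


A - A = {a - a' : a, a' ∈ A}.
Compute a - a' for each ordered pair (a, a'):
a = -5: -5--5=0, -5-1=-6, -5-6=-11
a = 1: 1--5=6, 1-1=0, 1-6=-5
a = 6: 6--5=11, 6-1=5, 6-6=0
Collecting distinct values (and noting 0 appears from a-a):
A - A = {-11, -6, -5, 0, 5, 6, 11}
|A - A| = 7

A - A = {-11, -6, -5, 0, 5, 6, 11}


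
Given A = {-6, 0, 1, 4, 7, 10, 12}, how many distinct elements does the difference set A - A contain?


A - A = {a - a' : a, a' ∈ A}; |A| = 7.
Bounds: 2|A|-1 ≤ |A - A| ≤ |A|² - |A| + 1, i.e. 13 ≤ |A - A| ≤ 43.
Note: 0 ∈ A - A always (from a - a). The set is symmetric: if d ∈ A - A then -d ∈ A - A.
Enumerate nonzero differences d = a - a' with a > a' (then include -d):
Positive differences: {1, 2, 3, 4, 5, 6, 7, 8, 9, 10, 11, 12, 13, 16, 18}
Full difference set: {0} ∪ (positive diffs) ∪ (negative diffs).
|A - A| = 1 + 2·15 = 31 (matches direct enumeration: 31).

|A - A| = 31


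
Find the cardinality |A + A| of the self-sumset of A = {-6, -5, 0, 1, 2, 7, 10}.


A + A = {a + a' : a, a' ∈ A}; |A| = 7.
General bounds: 2|A| - 1 ≤ |A + A| ≤ |A|(|A|+1)/2, i.e. 13 ≤ |A + A| ≤ 28.
Lower bound 2|A|-1 is attained iff A is an arithmetic progression.
Enumerate sums a + a' for a ≤ a' (symmetric, so this suffices):
a = -6: -6+-6=-12, -6+-5=-11, -6+0=-6, -6+1=-5, -6+2=-4, -6+7=1, -6+10=4
a = -5: -5+-5=-10, -5+0=-5, -5+1=-4, -5+2=-3, -5+7=2, -5+10=5
a = 0: 0+0=0, 0+1=1, 0+2=2, 0+7=7, 0+10=10
a = 1: 1+1=2, 1+2=3, 1+7=8, 1+10=11
a = 2: 2+2=4, 2+7=9, 2+10=12
a = 7: 7+7=14, 7+10=17
a = 10: 10+10=20
Distinct sums: {-12, -11, -10, -6, -5, -4, -3, 0, 1, 2, 3, 4, 5, 7, 8, 9, 10, 11, 12, 14, 17, 20}
|A + A| = 22

|A + A| = 22


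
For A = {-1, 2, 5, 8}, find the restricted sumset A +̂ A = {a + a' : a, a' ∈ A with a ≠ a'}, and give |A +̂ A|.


Restricted sumset: A +̂ A = {a + a' : a ∈ A, a' ∈ A, a ≠ a'}.
Equivalently, take A + A and drop any sum 2a that is achievable ONLY as a + a for a ∈ A (i.e. sums representable only with equal summands).
Enumerate pairs (a, a') with a < a' (symmetric, so each unordered pair gives one sum; this covers all a ≠ a'):
  -1 + 2 = 1
  -1 + 5 = 4
  -1 + 8 = 7
  2 + 5 = 7
  2 + 8 = 10
  5 + 8 = 13
Collected distinct sums: {1, 4, 7, 10, 13}
|A +̂ A| = 5
(Reference bound: |A +̂ A| ≥ 2|A| - 3 for |A| ≥ 2, with |A| = 4 giving ≥ 5.)

|A +̂ A| = 5


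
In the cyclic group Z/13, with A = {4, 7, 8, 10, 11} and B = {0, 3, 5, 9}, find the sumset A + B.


Work in Z/13Z: reduce every sum a + b modulo 13.
Enumerate all 20 pairs:
a = 4: 4+0=4, 4+3=7, 4+5=9, 4+9=0
a = 7: 7+0=7, 7+3=10, 7+5=12, 7+9=3
a = 8: 8+0=8, 8+3=11, 8+5=0, 8+9=4
a = 10: 10+0=10, 10+3=0, 10+5=2, 10+9=6
a = 11: 11+0=11, 11+3=1, 11+5=3, 11+9=7
Distinct residues collected: {0, 1, 2, 3, 4, 6, 7, 8, 9, 10, 11, 12}
|A + B| = 12 (out of 13 total residues).

A + B = {0, 1, 2, 3, 4, 6, 7, 8, 9, 10, 11, 12}


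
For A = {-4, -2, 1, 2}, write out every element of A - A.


A - A = {a - a' : a, a' ∈ A}.
Compute a - a' for each ordered pair (a, a'):
a = -4: -4--4=0, -4--2=-2, -4-1=-5, -4-2=-6
a = -2: -2--4=2, -2--2=0, -2-1=-3, -2-2=-4
a = 1: 1--4=5, 1--2=3, 1-1=0, 1-2=-1
a = 2: 2--4=6, 2--2=4, 2-1=1, 2-2=0
Collecting distinct values (and noting 0 appears from a-a):
A - A = {-6, -5, -4, -3, -2, -1, 0, 1, 2, 3, 4, 5, 6}
|A - A| = 13

A - A = {-6, -5, -4, -3, -2, -1, 0, 1, 2, 3, 4, 5, 6}


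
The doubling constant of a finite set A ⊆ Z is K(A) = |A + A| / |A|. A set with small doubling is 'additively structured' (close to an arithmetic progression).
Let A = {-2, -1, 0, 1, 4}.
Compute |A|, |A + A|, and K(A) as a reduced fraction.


|A| = 5.
Compute A + A by enumerating all 25 pairs.
A + A = {-4, -3, -2, -1, 0, 1, 2, 3, 4, 5, 8}, so |A + A| = 11.
K = |A + A| / |A| = 11/5 (already in lowest terms) ≈ 2.2000.
Reference: AP of size 5 gives K = 9/5 ≈ 1.8000; a fully generic set of size 5 gives K ≈ 3.0000.

|A| = 5, |A + A| = 11, K = 11/5.


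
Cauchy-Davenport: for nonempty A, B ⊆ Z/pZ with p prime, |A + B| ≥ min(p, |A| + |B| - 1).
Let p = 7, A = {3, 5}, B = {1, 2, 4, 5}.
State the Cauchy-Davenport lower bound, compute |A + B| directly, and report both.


Cauchy-Davenport: |A + B| ≥ min(p, |A| + |B| - 1) for A, B nonempty in Z/pZ.
|A| = 2, |B| = 4, p = 7.
CD lower bound = min(7, 2 + 4 - 1) = min(7, 5) = 5.
Compute A + B mod 7 directly:
a = 3: 3+1=4, 3+2=5, 3+4=0, 3+5=1
a = 5: 5+1=6, 5+2=0, 5+4=2, 5+5=3
A + B = {0, 1, 2, 3, 4, 5, 6}, so |A + B| = 7.
Verify: 7 ≥ 5? Yes ✓.

CD lower bound = 5, actual |A + B| = 7.


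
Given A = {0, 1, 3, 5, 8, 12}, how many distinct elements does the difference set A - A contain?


A - A = {a - a' : a, a' ∈ A}; |A| = 6.
Bounds: 2|A|-1 ≤ |A - A| ≤ |A|² - |A| + 1, i.e. 11 ≤ |A - A| ≤ 31.
Note: 0 ∈ A - A always (from a - a). The set is symmetric: if d ∈ A - A then -d ∈ A - A.
Enumerate nonzero differences d = a - a' with a > a' (then include -d):
Positive differences: {1, 2, 3, 4, 5, 7, 8, 9, 11, 12}
Full difference set: {0} ∪ (positive diffs) ∪ (negative diffs).
|A - A| = 1 + 2·10 = 21 (matches direct enumeration: 21).

|A - A| = 21


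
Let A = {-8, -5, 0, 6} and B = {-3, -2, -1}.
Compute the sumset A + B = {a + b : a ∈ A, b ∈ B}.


A + B = {a + b : a ∈ A, b ∈ B}.
Enumerate all |A|·|B| = 4·3 = 12 pairs (a, b) and collect distinct sums.
a = -8: -8+-3=-11, -8+-2=-10, -8+-1=-9
a = -5: -5+-3=-8, -5+-2=-7, -5+-1=-6
a = 0: 0+-3=-3, 0+-2=-2, 0+-1=-1
a = 6: 6+-3=3, 6+-2=4, 6+-1=5
Collecting distinct sums: A + B = {-11, -10, -9, -8, -7, -6, -3, -2, -1, 3, 4, 5}
|A + B| = 12

A + B = {-11, -10, -9, -8, -7, -6, -3, -2, -1, 3, 4, 5}


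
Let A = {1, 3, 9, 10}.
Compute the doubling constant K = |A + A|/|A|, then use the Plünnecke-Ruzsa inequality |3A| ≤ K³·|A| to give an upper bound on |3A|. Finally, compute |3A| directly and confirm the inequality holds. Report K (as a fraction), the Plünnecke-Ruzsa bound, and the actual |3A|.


|A| = 4.
Step 1: Compute A + A by enumerating all 16 pairs.
A + A = {2, 4, 6, 10, 11, 12, 13, 18, 19, 20}, so |A + A| = 10.
Step 2: Doubling constant K = |A + A|/|A| = 10/4 = 10/4 ≈ 2.5000.
Step 3: Plünnecke-Ruzsa gives |3A| ≤ K³·|A| = (2.5000)³ · 4 ≈ 62.5000.
Step 4: Compute 3A = A + A + A directly by enumerating all triples (a,b,c) ∈ A³; |3A| = 19.
Step 5: Check 19 ≤ 62.5000? Yes ✓.

K = 10/4, Plünnecke-Ruzsa bound K³|A| ≈ 62.5000, |3A| = 19, inequality holds.


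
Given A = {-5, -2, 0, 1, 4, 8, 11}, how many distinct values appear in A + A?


A + A = {a + a' : a, a' ∈ A}; |A| = 7.
General bounds: 2|A| - 1 ≤ |A + A| ≤ |A|(|A|+1)/2, i.e. 13 ≤ |A + A| ≤ 28.
Lower bound 2|A|-1 is attained iff A is an arithmetic progression.
Enumerate sums a + a' for a ≤ a' (symmetric, so this suffices):
a = -5: -5+-5=-10, -5+-2=-7, -5+0=-5, -5+1=-4, -5+4=-1, -5+8=3, -5+11=6
a = -2: -2+-2=-4, -2+0=-2, -2+1=-1, -2+4=2, -2+8=6, -2+11=9
a = 0: 0+0=0, 0+1=1, 0+4=4, 0+8=8, 0+11=11
a = 1: 1+1=2, 1+4=5, 1+8=9, 1+11=12
a = 4: 4+4=8, 4+8=12, 4+11=15
a = 8: 8+8=16, 8+11=19
a = 11: 11+11=22
Distinct sums: {-10, -7, -5, -4, -2, -1, 0, 1, 2, 3, 4, 5, 6, 8, 9, 11, 12, 15, 16, 19, 22}
|A + A| = 21

|A + A| = 21


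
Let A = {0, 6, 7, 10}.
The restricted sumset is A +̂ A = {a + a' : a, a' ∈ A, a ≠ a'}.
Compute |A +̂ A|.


Restricted sumset: A +̂ A = {a + a' : a ∈ A, a' ∈ A, a ≠ a'}.
Equivalently, take A + A and drop any sum 2a that is achievable ONLY as a + a for a ∈ A (i.e. sums representable only with equal summands).
Enumerate pairs (a, a') with a < a' (symmetric, so each unordered pair gives one sum; this covers all a ≠ a'):
  0 + 6 = 6
  0 + 7 = 7
  0 + 10 = 10
  6 + 7 = 13
  6 + 10 = 16
  7 + 10 = 17
Collected distinct sums: {6, 7, 10, 13, 16, 17}
|A +̂ A| = 6
(Reference bound: |A +̂ A| ≥ 2|A| - 3 for |A| ≥ 2, with |A| = 4 giving ≥ 5.)

|A +̂ A| = 6


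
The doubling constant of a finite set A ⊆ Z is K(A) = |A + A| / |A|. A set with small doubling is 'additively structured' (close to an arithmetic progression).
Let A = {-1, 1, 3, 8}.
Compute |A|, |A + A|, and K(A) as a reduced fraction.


|A| = 4.
Compute A + A by enumerating all 16 pairs.
A + A = {-2, 0, 2, 4, 6, 7, 9, 11, 16}, so |A + A| = 9.
K = |A + A| / |A| = 9/4 (already in lowest terms) ≈ 2.2500.
Reference: AP of size 4 gives K = 7/4 ≈ 1.7500; a fully generic set of size 4 gives K ≈ 2.5000.

|A| = 4, |A + A| = 9, K = 9/4.


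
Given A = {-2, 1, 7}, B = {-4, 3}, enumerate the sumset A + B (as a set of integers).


A + B = {a + b : a ∈ A, b ∈ B}.
Enumerate all |A|·|B| = 3·2 = 6 pairs (a, b) and collect distinct sums.
a = -2: -2+-4=-6, -2+3=1
a = 1: 1+-4=-3, 1+3=4
a = 7: 7+-4=3, 7+3=10
Collecting distinct sums: A + B = {-6, -3, 1, 3, 4, 10}
|A + B| = 6

A + B = {-6, -3, 1, 3, 4, 10}


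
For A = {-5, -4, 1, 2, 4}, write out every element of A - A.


A - A = {a - a' : a, a' ∈ A}.
Compute a - a' for each ordered pair (a, a'):
a = -5: -5--5=0, -5--4=-1, -5-1=-6, -5-2=-7, -5-4=-9
a = -4: -4--5=1, -4--4=0, -4-1=-5, -4-2=-6, -4-4=-8
a = 1: 1--5=6, 1--4=5, 1-1=0, 1-2=-1, 1-4=-3
a = 2: 2--5=7, 2--4=6, 2-1=1, 2-2=0, 2-4=-2
a = 4: 4--5=9, 4--4=8, 4-1=3, 4-2=2, 4-4=0
Collecting distinct values (and noting 0 appears from a-a):
A - A = {-9, -8, -7, -6, -5, -3, -2, -1, 0, 1, 2, 3, 5, 6, 7, 8, 9}
|A - A| = 17

A - A = {-9, -8, -7, -6, -5, -3, -2, -1, 0, 1, 2, 3, 5, 6, 7, 8, 9}


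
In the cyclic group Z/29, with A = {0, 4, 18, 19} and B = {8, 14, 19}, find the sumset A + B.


Work in Z/29Z: reduce every sum a + b modulo 29.
Enumerate all 12 pairs:
a = 0: 0+8=8, 0+14=14, 0+19=19
a = 4: 4+8=12, 4+14=18, 4+19=23
a = 18: 18+8=26, 18+14=3, 18+19=8
a = 19: 19+8=27, 19+14=4, 19+19=9
Distinct residues collected: {3, 4, 8, 9, 12, 14, 18, 19, 23, 26, 27}
|A + B| = 11 (out of 29 total residues).

A + B = {3, 4, 8, 9, 12, 14, 18, 19, 23, 26, 27}


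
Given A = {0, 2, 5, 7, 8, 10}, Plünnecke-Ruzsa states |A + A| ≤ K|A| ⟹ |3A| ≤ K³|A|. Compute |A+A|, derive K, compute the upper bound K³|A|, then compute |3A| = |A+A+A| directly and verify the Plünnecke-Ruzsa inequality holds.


|A| = 6.
Step 1: Compute A + A by enumerating all 36 pairs.
A + A = {0, 2, 4, 5, 7, 8, 9, 10, 12, 13, 14, 15, 16, 17, 18, 20}, so |A + A| = 16.
Step 2: Doubling constant K = |A + A|/|A| = 16/6 = 16/6 ≈ 2.6667.
Step 3: Plünnecke-Ruzsa gives |3A| ≤ K³·|A| = (2.6667)³ · 6 ≈ 113.7778.
Step 4: Compute 3A = A + A + A directly by enumerating all triples (a,b,c) ∈ A³; |3A| = 28.
Step 5: Check 28 ≤ 113.7778? Yes ✓.

K = 16/6, Plünnecke-Ruzsa bound K³|A| ≈ 113.7778, |3A| = 28, inequality holds.


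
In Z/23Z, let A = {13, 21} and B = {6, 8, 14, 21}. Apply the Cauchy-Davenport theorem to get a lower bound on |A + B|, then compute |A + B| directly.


Cauchy-Davenport: |A + B| ≥ min(p, |A| + |B| - 1) for A, B nonempty in Z/pZ.
|A| = 2, |B| = 4, p = 23.
CD lower bound = min(23, 2 + 4 - 1) = min(23, 5) = 5.
Compute A + B mod 23 directly:
a = 13: 13+6=19, 13+8=21, 13+14=4, 13+21=11
a = 21: 21+6=4, 21+8=6, 21+14=12, 21+21=19
A + B = {4, 6, 11, 12, 19, 21}, so |A + B| = 6.
Verify: 6 ≥ 5? Yes ✓.

CD lower bound = 5, actual |A + B| = 6.


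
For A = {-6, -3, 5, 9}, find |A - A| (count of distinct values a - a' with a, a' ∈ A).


A - A = {a - a' : a, a' ∈ A}; |A| = 4.
Bounds: 2|A|-1 ≤ |A - A| ≤ |A|² - |A| + 1, i.e. 7 ≤ |A - A| ≤ 13.
Note: 0 ∈ A - A always (from a - a). The set is symmetric: if d ∈ A - A then -d ∈ A - A.
Enumerate nonzero differences d = a - a' with a > a' (then include -d):
Positive differences: {3, 4, 8, 11, 12, 15}
Full difference set: {0} ∪ (positive diffs) ∪ (negative diffs).
|A - A| = 1 + 2·6 = 13 (matches direct enumeration: 13).

|A - A| = 13


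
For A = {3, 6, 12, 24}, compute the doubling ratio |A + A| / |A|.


|A| = 4.
Compute A + A by enumerating all 16 pairs.
A + A = {6, 9, 12, 15, 18, 24, 27, 30, 36, 48}, so |A + A| = 10.
K = |A + A| / |A| = 10/4 = 5/2 ≈ 2.5000.
Reference: AP of size 4 gives K = 7/4 ≈ 1.7500; a fully generic set of size 4 gives K ≈ 2.5000.

|A| = 4, |A + A| = 10, K = 10/4 = 5/2.


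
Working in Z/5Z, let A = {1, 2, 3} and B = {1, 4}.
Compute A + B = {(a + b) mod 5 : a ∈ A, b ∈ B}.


Work in Z/5Z: reduce every sum a + b modulo 5.
Enumerate all 6 pairs:
a = 1: 1+1=2, 1+4=0
a = 2: 2+1=3, 2+4=1
a = 3: 3+1=4, 3+4=2
Distinct residues collected: {0, 1, 2, 3, 4}
|A + B| = 5 (out of 5 total residues).

A + B = {0, 1, 2, 3, 4}


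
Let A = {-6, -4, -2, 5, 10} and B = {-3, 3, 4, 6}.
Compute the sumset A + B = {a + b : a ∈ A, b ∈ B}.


A + B = {a + b : a ∈ A, b ∈ B}.
Enumerate all |A|·|B| = 5·4 = 20 pairs (a, b) and collect distinct sums.
a = -6: -6+-3=-9, -6+3=-3, -6+4=-2, -6+6=0
a = -4: -4+-3=-7, -4+3=-1, -4+4=0, -4+6=2
a = -2: -2+-3=-5, -2+3=1, -2+4=2, -2+6=4
a = 5: 5+-3=2, 5+3=8, 5+4=9, 5+6=11
a = 10: 10+-3=7, 10+3=13, 10+4=14, 10+6=16
Collecting distinct sums: A + B = {-9, -7, -5, -3, -2, -1, 0, 1, 2, 4, 7, 8, 9, 11, 13, 14, 16}
|A + B| = 17

A + B = {-9, -7, -5, -3, -2, -1, 0, 1, 2, 4, 7, 8, 9, 11, 13, 14, 16}


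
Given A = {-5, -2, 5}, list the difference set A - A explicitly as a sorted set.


A - A = {a - a' : a, a' ∈ A}.
Compute a - a' for each ordered pair (a, a'):
a = -5: -5--5=0, -5--2=-3, -5-5=-10
a = -2: -2--5=3, -2--2=0, -2-5=-7
a = 5: 5--5=10, 5--2=7, 5-5=0
Collecting distinct values (and noting 0 appears from a-a):
A - A = {-10, -7, -3, 0, 3, 7, 10}
|A - A| = 7

A - A = {-10, -7, -3, 0, 3, 7, 10}


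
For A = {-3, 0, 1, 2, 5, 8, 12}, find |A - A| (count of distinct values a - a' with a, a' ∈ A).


A - A = {a - a' : a, a' ∈ A}; |A| = 7.
Bounds: 2|A|-1 ≤ |A - A| ≤ |A|² - |A| + 1, i.e. 13 ≤ |A - A| ≤ 43.
Note: 0 ∈ A - A always (from a - a). The set is symmetric: if d ∈ A - A then -d ∈ A - A.
Enumerate nonzero differences d = a - a' with a > a' (then include -d):
Positive differences: {1, 2, 3, 4, 5, 6, 7, 8, 10, 11, 12, 15}
Full difference set: {0} ∪ (positive diffs) ∪ (negative diffs).
|A - A| = 1 + 2·12 = 25 (matches direct enumeration: 25).

|A - A| = 25


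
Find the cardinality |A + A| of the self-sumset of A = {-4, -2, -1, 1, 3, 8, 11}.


A + A = {a + a' : a, a' ∈ A}; |A| = 7.
General bounds: 2|A| - 1 ≤ |A + A| ≤ |A|(|A|+1)/2, i.e. 13 ≤ |A + A| ≤ 28.
Lower bound 2|A|-1 is attained iff A is an arithmetic progression.
Enumerate sums a + a' for a ≤ a' (symmetric, so this suffices):
a = -4: -4+-4=-8, -4+-2=-6, -4+-1=-5, -4+1=-3, -4+3=-1, -4+8=4, -4+11=7
a = -2: -2+-2=-4, -2+-1=-3, -2+1=-1, -2+3=1, -2+8=6, -2+11=9
a = -1: -1+-1=-2, -1+1=0, -1+3=2, -1+8=7, -1+11=10
a = 1: 1+1=2, 1+3=4, 1+8=9, 1+11=12
a = 3: 3+3=6, 3+8=11, 3+11=14
a = 8: 8+8=16, 8+11=19
a = 11: 11+11=22
Distinct sums: {-8, -6, -5, -4, -3, -2, -1, 0, 1, 2, 4, 6, 7, 9, 10, 11, 12, 14, 16, 19, 22}
|A + A| = 21

|A + A| = 21


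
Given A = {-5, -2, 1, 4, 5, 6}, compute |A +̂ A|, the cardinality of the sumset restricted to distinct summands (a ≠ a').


Restricted sumset: A +̂ A = {a + a' : a ∈ A, a' ∈ A, a ≠ a'}.
Equivalently, take A + A and drop any sum 2a that is achievable ONLY as a + a for a ∈ A (i.e. sums representable only with equal summands).
Enumerate pairs (a, a') with a < a' (symmetric, so each unordered pair gives one sum; this covers all a ≠ a'):
  -5 + -2 = -7
  -5 + 1 = -4
  -5 + 4 = -1
  -5 + 5 = 0
  -5 + 6 = 1
  -2 + 1 = -1
  -2 + 4 = 2
  -2 + 5 = 3
  -2 + 6 = 4
  1 + 4 = 5
  1 + 5 = 6
  1 + 6 = 7
  4 + 5 = 9
  4 + 6 = 10
  5 + 6 = 11
Collected distinct sums: {-7, -4, -1, 0, 1, 2, 3, 4, 5, 6, 7, 9, 10, 11}
|A +̂ A| = 14
(Reference bound: |A +̂ A| ≥ 2|A| - 3 for |A| ≥ 2, with |A| = 6 giving ≥ 9.)

|A +̂ A| = 14
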